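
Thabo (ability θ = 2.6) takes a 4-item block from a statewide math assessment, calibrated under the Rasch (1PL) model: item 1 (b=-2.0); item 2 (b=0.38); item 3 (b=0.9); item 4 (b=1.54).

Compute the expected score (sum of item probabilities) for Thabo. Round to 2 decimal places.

3.48

P(θ) = 1 / (1 + exp(−(θ − b)))
P_1 = 1/(1+e^{-4.6000}) = 0.9900
P_2 = 1/(1+e^{-2.2200}) = 0.9020
P_3 = 1/(1+e^{-1.7000}) = 0.8455
P_4 = 1/(1+e^{-1.0600}) = 0.7427
E[score] = 0.9900 + 0.9020 + 0.8455 + 0.7427 = 3.4803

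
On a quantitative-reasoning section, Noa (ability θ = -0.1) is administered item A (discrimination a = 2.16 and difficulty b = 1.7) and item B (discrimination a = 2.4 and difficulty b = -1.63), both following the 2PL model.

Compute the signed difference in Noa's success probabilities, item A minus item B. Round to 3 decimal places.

-0.955

P(θ) = 1 / (1 + exp(−a(θ − b)))
P_A = 0.0201
P_B = 0.9752
P_A − P_B = -0.9551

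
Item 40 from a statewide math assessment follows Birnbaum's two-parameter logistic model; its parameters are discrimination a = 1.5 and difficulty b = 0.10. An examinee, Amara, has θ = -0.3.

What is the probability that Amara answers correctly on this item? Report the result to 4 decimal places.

P(θ) = 1 / (1 + exp(−a(θ − b)))
Exponent: 1.5 × (-0.3 − 0.10) = -0.6000
1/(1 + e^{0.6000}) = 0.3543

0.3543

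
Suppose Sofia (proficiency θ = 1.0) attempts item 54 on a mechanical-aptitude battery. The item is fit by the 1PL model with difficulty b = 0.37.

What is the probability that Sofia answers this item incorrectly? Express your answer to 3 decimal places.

P(θ) = 1 / (1 + exp(−(θ − b)))
Exponent: (1.0 − 0.37) = 0.6300
1/(1 + e^{-0.6300}) = 0.6525
P = 0.6525
P(incorrect) = 1 − 0.6525 = 0.3475

0.348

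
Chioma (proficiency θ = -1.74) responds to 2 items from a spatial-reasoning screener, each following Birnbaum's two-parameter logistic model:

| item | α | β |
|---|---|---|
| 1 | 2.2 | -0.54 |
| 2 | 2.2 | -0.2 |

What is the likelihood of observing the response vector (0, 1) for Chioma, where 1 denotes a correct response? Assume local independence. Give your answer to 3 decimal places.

P(θ) = 1 / (1 + exp(−α(θ − β)))
P_1 = 1/(1+e^{2.6400}) = 0.0666
P_2 = 1/(1+e^{3.3880}) = 0.0327
L = (1−P_1) × P_2 = 0.9334 × 0.0327 = 0.03050

0.030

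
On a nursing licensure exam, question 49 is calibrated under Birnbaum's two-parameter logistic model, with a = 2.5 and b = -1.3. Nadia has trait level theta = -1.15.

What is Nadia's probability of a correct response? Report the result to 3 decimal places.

0.593

P(theta) = 1 / (1 + exp(−a(theta − b)))
Exponent: 2.5 × (-1.15 − (-1.3)) = 0.3750
1/(1 + e^{-0.3750}) = 0.5927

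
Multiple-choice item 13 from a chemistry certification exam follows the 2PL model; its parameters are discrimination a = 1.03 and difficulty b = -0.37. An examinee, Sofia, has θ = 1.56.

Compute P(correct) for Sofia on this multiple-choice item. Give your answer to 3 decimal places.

P(θ) = 1 / (1 + exp(−a(θ − b)))
Exponent: 1.03 × (1.56 − (-0.37)) = 1.9879
1/(1 + e^{-1.9879}) = 0.8795

0.880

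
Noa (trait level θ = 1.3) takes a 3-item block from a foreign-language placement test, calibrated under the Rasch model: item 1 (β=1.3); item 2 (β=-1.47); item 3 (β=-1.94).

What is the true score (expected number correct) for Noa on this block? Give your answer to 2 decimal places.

P(θ) = 1 / (1 + exp(−(θ − β)))
P_1 = 1/(1+e^{0.0000}) = 0.5000
P_2 = 1/(1+e^{-2.7700}) = 0.9410
P_3 = 1/(1+e^{-3.2400}) = 0.9623
E[score] = 0.5000 + 0.9410 + 0.9623 = 2.4033

2.40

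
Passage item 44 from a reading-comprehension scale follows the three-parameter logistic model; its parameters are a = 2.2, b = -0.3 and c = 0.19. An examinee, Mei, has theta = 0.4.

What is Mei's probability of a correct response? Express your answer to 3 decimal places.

0.857

P(theta) = c + (1 − c) · 1 / (1 + exp(−a(theta − b)))
Exponent: 2.2 × (0.4 − (-0.3)) = 1.5400
1/(1 + e^{-1.5400}) = 0.8235
P = 0.19 + 0.81 × 0.8235 = 0.8570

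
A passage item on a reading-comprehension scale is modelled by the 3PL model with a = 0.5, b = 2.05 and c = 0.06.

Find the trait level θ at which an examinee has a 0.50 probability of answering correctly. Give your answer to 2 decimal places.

1.79

P(θ) = c + (1 − c) · 1 / (1 + exp(−a(θ − b)))
Remove guessing floor: (0.50 − 0.06)/(1 − 0.06) = 0.4681
logit = ln(0.4681/0.5319) = -0.1278
θ = b + logit/(a) = 2.05 + (-0.1278)/0.5000 = 1.7943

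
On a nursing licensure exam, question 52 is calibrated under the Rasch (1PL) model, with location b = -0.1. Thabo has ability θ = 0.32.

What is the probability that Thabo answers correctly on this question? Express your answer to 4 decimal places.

P(θ) = 1 / (1 + exp(−(θ − b)))
Exponent: (0.32 − (-0.1)) = 0.4200
1/(1 + e^{-0.4200}) = 0.6035
P = 0.6035

0.6035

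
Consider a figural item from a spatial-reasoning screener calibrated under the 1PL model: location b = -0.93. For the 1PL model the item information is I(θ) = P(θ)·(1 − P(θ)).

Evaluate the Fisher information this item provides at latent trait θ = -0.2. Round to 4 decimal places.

0.2194

P = 1/(1+e^{-0.7300}) = 0.6748
P(1−P) = 0.6748 × 0.3252 = 0.2194
I = P(1−P) = 0.21944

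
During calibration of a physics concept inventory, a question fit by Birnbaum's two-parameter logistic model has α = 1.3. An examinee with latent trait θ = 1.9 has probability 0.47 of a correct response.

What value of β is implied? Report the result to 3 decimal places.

P(θ) = 1 / (1 + exp(−α(θ − β)))
logit(0.47) = ln(0.47/0.53) = -0.1201
β = θ − logit/(α) = 1.9 − (-0.1201)/1.3000 = 1.9924

1.992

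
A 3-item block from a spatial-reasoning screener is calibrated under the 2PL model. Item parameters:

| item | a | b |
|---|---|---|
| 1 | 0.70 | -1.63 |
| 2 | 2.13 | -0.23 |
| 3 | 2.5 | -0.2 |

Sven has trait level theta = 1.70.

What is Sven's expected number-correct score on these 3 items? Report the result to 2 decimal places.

2.89

P(theta) = 1 / (1 + exp(−a(theta − b)))
P_1 = 1/(1+e^{-2.3310}) = 0.9114
P_2 = 1/(1+e^{-4.1109}) = 0.9839
P_3 = 1/(1+e^{-4.7500}) = 0.9914
E[score] = 0.9114 + 0.9839 + 0.9914 = 2.8867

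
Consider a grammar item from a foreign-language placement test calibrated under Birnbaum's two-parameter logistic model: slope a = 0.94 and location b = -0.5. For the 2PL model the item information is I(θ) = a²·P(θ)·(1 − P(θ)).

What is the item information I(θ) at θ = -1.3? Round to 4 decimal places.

0.1924

P = 1/(1+e^{0.7520}) = 0.3204
P(1−P) = 0.3204 × 0.6796 = 0.2177
I = a² × P(1−P) = 0.94² × 0.2177 = 0.19239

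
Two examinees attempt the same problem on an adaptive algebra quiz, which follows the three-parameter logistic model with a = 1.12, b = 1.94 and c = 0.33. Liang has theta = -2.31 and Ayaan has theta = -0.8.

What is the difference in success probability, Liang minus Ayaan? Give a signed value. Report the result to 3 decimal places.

-0.024

P(theta) = c + (1 − c) · 1 / (1 + exp(−a(theta − b)))
P(Liang) = 0.3357  [exponent -4.7600]
P(Ayaan) = 0.3598  [exponent -3.0688]
Difference = 0.3357 − 0.3598 = -0.0241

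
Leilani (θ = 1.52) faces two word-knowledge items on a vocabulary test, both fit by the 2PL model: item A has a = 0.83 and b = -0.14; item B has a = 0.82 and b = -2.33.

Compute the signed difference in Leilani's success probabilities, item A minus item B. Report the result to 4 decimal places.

P(θ) = 1 / (1 + exp(−a(θ − b)))
P_A = 0.7986
P_B = 0.9592
P_A − P_B = -0.1605

-0.1605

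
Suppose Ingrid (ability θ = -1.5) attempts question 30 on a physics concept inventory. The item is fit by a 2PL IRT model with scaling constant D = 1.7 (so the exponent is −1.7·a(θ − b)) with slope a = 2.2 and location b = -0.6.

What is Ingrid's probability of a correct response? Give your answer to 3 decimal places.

P(θ) = 1 / (1 + exp(−D·a(θ − b)))
Exponent: 1.7 × 2.2 × (-1.5 − (-0.6)) = -3.3660
1/(1 + e^{3.3660}) = 0.0334
P = 0.0334

0.033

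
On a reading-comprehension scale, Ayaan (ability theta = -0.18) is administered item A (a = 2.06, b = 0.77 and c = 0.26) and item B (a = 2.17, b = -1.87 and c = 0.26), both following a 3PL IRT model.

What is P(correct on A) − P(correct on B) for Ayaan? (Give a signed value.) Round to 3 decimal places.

P(theta) = c + (1 − c) · 1 / (1 + exp(−a(theta − b)))
P_A = 0.3516
P_B = 0.9816
P_A − P_B = -0.6300

-0.630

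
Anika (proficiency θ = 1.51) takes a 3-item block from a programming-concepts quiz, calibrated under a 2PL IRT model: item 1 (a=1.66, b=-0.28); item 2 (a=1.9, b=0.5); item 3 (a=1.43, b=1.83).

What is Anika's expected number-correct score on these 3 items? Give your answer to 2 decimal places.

2.21

P(θ) = 1 / (1 + exp(−a(θ − b)))
P_1 = 1/(1+e^{-2.9714}) = 0.9513
P_2 = 1/(1+e^{-1.9190}) = 0.8720
P_3 = 1/(1+e^{0.4576}) = 0.3876
E[score] = 0.9513 + 0.8720 + 0.3876 = 2.2108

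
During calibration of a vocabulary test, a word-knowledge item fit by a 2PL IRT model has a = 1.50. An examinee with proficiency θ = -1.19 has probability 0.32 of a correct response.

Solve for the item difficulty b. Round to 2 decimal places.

-0.69

P(θ) = 1 / (1 + exp(−a(θ − b)))
logit(0.32) = ln(0.32/0.68) = -0.7538
b = θ − logit/(a) = -1.19 − (-0.7538)/1.5000 = -0.6875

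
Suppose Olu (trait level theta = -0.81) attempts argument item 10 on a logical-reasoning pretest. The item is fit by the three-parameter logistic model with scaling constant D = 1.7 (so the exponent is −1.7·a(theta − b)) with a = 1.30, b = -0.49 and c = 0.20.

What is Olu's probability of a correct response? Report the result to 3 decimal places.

0.464

P(theta) = c + (1 − c) · 1 / (1 + exp(−D·a(theta − b)))
Exponent: 1.7 × 1.30 × (-0.81 − (-0.49)) = -0.7072
1/(1 + e^{0.7072}) = 0.3302
P = 0.20 + 0.80 × 0.3302 = 0.4642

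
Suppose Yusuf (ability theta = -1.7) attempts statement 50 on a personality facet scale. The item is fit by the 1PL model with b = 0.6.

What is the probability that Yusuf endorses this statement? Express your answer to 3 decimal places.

P(theta) = 1 / (1 + exp(−(theta − b)))
Exponent: (-1.7 − 0.6) = -2.3000
1/(1 + e^{2.3000}) = 0.0911
P = 0.0911

0.091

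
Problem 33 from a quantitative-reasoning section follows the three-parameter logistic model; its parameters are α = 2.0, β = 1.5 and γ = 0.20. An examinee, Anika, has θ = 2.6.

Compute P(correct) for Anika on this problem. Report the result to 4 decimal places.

0.9202

P(θ) = γ + (1 − γ) · 1 / (1 + exp(−α(θ − β)))
Exponent: 2.0 × (2.6 − 1.5) = 2.2000
1/(1 + e^{-2.2000}) = 0.9002
P = 0.20 + 0.80 × 0.9002 = 0.9202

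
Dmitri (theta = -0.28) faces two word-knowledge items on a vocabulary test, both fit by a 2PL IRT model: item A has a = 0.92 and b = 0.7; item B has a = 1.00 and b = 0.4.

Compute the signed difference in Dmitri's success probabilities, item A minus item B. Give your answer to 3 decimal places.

P(theta) = 1 / (1 + exp(−a(theta − b)))
P_A = 0.2887
P_B = 0.3363
P_A − P_B = -0.0475

-0.048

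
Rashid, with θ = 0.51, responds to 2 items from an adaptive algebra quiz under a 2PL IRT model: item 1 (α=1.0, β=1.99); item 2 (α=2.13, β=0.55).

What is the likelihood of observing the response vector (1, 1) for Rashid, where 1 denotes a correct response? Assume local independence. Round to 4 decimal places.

P(θ) = 1 / (1 + exp(−α(θ − β)))
P_1 = 1/(1+e^{1.4800}) = 0.1854
P_2 = 1/(1+e^{0.0852}) = 0.4787
L = P_1 × P_2 = 0.1854 × 0.4787 = 0.08877

0.0888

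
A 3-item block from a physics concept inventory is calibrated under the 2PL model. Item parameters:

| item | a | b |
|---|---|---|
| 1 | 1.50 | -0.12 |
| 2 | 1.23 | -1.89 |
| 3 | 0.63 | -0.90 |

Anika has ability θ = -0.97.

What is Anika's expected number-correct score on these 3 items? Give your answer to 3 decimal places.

1.464

P(θ) = 1 / (1 + exp(−a(θ − b)))
P_1 = 1/(1+e^{1.2750}) = 0.2184
P_2 = 1/(1+e^{-1.1316}) = 0.7561
P_3 = 1/(1+e^{0.0441}) = 0.4890
E[score] = 0.2184 + 0.7561 + 0.4890 = 1.4635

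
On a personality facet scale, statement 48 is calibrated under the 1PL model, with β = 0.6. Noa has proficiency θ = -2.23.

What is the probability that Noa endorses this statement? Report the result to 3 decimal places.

0.056

P(θ) = 1 / (1 + exp(−(θ − β)))
Exponent: (-2.23 − 0.6) = -2.8300
1/(1 + e^{2.8300}) = 0.0557
P = 0.0557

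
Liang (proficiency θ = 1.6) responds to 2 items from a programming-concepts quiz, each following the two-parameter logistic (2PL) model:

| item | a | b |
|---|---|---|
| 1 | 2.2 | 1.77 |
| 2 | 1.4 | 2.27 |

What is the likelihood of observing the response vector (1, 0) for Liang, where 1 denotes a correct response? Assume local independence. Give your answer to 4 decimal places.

P(θ) = 1 / (1 + exp(−a(θ − b)))
P_1 = 1/(1+e^{0.3740}) = 0.4076
P_2 = 1/(1+e^{0.9380}) = 0.2813
L = P_1 × (1−P_2) = 0.4076 × 0.7187 = 0.29292

0.2929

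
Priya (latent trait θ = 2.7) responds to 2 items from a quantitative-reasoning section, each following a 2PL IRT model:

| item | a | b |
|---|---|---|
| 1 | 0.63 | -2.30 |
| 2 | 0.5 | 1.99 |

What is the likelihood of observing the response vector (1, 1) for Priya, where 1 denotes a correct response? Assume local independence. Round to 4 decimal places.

P(θ) = 1 / (1 + exp(−a(θ − b)))
P_1 = 1/(1+e^{-3.1500}) = 0.9589
P_2 = 1/(1+e^{-0.3550}) = 0.5878
L = P_1 × P_2 = 0.9589 × 0.5878 = 0.56367

0.5637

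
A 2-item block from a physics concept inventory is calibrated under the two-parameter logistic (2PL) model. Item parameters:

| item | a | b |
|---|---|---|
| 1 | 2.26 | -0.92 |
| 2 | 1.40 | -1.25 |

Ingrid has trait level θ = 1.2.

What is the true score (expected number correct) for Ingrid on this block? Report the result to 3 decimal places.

1.960

P(θ) = 1 / (1 + exp(−a(θ − b)))
P_1 = 1/(1+e^{-4.7912}) = 0.9918
P_2 = 1/(1+e^{-3.4300}) = 0.9686
E[score] = 0.9918 + 0.9686 = 1.9604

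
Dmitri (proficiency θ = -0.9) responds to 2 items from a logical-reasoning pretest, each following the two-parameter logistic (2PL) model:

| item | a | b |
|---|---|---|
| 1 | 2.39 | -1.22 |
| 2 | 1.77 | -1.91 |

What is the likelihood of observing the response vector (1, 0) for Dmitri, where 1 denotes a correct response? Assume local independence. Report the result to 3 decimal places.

P(θ) = 1 / (1 + exp(−a(θ − b)))
P_1 = 1/(1+e^{-0.7648}) = 0.6824
P_2 = 1/(1+e^{-1.7877}) = 0.8566
L = P_1 × (1−P_2) = 0.6824 × 0.1434 = 0.09782

0.098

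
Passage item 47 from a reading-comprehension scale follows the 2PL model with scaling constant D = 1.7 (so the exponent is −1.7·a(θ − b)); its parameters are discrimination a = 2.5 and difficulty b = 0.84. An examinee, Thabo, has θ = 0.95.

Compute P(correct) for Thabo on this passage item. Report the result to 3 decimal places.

P(θ) = 1 / (1 + exp(−D·a(θ − b)))
Exponent: 1.7 × 2.5 × (0.95 − 0.84) = 0.4675
1/(1 + e^{-0.4675}) = 0.6148
P = 0.6148

0.615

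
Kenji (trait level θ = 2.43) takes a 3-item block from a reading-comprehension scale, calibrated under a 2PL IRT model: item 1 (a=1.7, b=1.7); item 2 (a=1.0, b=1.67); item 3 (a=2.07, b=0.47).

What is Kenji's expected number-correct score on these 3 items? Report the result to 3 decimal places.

P(θ) = 1 / (1 + exp(−a(θ − b)))
P_1 = 1/(1+e^{-1.2410}) = 0.7757
P_2 = 1/(1+e^{-0.7600}) = 0.6814
P_3 = 1/(1+e^{-4.0572}) = 0.9830
E[score] = 0.7757 + 0.6814 + 0.9830 = 2.4401

2.440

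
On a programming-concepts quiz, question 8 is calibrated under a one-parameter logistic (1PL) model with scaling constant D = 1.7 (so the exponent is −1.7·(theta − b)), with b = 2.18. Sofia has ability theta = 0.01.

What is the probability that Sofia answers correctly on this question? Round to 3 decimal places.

P(theta) = 1 / (1 + exp(−D·(theta − b)))
Exponent: 1.7 × (0.01 − 2.18) = -3.6890
1/(1 + e^{3.6890}) = 0.0244
P = 0.0244

0.024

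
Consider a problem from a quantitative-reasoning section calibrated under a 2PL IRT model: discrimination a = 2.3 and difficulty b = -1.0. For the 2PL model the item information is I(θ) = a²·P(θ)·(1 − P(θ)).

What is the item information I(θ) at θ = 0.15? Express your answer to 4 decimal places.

0.3275

P = 1/(1+e^{-2.6450}) = 0.9337
P(1−P) = 0.9337 × 0.0663 = 0.0619
I = a² × P(1−P) = 2.3² × 0.0619 = 0.32746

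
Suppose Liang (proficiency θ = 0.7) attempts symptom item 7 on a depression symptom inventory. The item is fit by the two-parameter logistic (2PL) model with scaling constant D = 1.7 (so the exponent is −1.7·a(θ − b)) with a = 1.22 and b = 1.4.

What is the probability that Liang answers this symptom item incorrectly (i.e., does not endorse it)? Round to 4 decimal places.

0.8103

P(θ) = 1 / (1 + exp(−D·a(θ − b)))
Exponent: 1.7 × 1.22 × (0.7 − 1.4) = -1.4518
1/(1 + e^{1.4518}) = 0.1897
P = 0.1897
P(incorrect) = 1 − 0.1897 = 0.8103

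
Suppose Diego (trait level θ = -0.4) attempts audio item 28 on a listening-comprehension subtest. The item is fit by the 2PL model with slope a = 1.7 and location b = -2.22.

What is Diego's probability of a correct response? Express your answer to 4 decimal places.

0.9566

P(θ) = 1 / (1 + exp(−a(θ − b)))
Exponent: 1.7 × (-0.4 − (-2.22)) = 3.0940
1/(1 + e^{-3.0940}) = 0.9566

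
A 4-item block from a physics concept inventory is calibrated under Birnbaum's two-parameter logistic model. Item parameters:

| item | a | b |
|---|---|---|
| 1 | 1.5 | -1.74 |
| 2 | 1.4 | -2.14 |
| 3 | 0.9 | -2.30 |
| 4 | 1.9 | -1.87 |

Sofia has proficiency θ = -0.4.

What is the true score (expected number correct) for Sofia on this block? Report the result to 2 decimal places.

3.59

P(θ) = 1 / (1 + exp(−a(θ − b)))
P_1 = 1/(1+e^{-2.0100}) = 0.8818
P_2 = 1/(1+e^{-2.4360}) = 0.9195
P_3 = 1/(1+e^{-1.7100}) = 0.8468
P_4 = 1/(1+e^{-2.7930}) = 0.9423
E[score] = 0.8818 + 0.9195 + 0.8468 + 0.9423 = 3.5905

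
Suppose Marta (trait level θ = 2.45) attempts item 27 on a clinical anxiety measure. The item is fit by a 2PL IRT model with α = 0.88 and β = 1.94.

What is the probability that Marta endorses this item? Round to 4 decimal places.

0.6104

P(θ) = 1 / (1 + exp(−α(θ − β)))
Exponent: 0.88 × (2.45 − 1.94) = 0.4488
1/(1 + e^{-0.4488}) = 0.6104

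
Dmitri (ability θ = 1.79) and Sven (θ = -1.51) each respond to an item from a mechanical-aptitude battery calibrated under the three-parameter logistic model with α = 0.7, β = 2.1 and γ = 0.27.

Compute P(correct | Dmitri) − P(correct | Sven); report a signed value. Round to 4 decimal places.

0.2715

P(θ) = γ + (1 − γ) · 1 / (1 + exp(−α(θ − β)))
P(Dmitri) = 0.5956  [exponent -0.2170]
P(Sven) = 0.3240  [exponent -2.5270]
Difference = 0.5956 − 0.3240 = 0.2715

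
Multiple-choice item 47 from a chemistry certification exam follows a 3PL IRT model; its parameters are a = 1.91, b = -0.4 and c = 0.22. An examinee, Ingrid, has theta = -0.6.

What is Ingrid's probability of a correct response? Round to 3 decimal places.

0.536

P(theta) = c + (1 − c) · 1 / (1 + exp(−a(theta − b)))
Exponent: 1.91 × (-0.6 − (-0.4)) = -0.3820
1/(1 + e^{0.3820}) = 0.4056
P = 0.22 + 0.78 × 0.4056 = 0.5364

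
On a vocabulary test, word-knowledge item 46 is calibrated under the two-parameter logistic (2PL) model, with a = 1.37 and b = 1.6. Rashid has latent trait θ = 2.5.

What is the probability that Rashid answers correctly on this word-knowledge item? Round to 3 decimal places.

0.774

P(θ) = 1 / (1 + exp(−a(θ − b)))
Exponent: 1.37 × (2.5 − 1.6) = 1.2330
1/(1 + e^{-1.2330}) = 0.7743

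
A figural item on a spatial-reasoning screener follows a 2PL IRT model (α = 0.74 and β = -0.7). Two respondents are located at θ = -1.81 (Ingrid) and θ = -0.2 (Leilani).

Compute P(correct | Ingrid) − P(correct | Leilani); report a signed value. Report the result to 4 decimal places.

P(θ) = 1 / (1 + exp(−α(θ − β)))
P(Ingrid) = 0.3055  [exponent -0.8214]
P(Leilani) = 0.5915  [exponent 0.3700]
Difference = 0.3055 − 0.5915 = -0.2860

-0.2860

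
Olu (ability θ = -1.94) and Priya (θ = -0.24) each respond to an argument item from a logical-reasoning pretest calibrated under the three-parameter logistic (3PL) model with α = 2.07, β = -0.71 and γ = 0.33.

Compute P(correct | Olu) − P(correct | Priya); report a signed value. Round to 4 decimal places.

-0.4375

P(θ) = γ + (1 − γ) · 1 / (1 + exp(−α(θ − β)))
P(Olu) = 0.3787  [exponent -2.5461]
P(Priya) = 0.8162  [exponent 0.9729]
Difference = 0.3787 − 0.8162 = -0.4375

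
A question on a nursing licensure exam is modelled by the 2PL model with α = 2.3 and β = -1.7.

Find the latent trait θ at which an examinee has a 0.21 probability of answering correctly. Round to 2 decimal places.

P(θ) = 1 / (1 + exp(−α(θ − β)))
logit = ln(0.2100/0.7900) = -1.3249
θ = β + logit/(α) = -1.7 + (-1.3249)/2.3000 = -2.2761

-2.28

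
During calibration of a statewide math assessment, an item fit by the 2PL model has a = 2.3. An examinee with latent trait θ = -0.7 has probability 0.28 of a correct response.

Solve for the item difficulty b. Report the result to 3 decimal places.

P(θ) = 1 / (1 + exp(−a(θ − b)))
logit(0.28) = ln(0.28/0.72) = -0.9445
b = θ − logit/(a) = -0.7 − (-0.9445)/2.3000 = -0.2894

-0.289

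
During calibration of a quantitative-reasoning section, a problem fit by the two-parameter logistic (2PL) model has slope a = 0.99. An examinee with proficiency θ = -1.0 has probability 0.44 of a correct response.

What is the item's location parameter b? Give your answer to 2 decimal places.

-0.76

P(θ) = 1 / (1 + exp(−a(θ − b)))
logit(0.44) = ln(0.44/0.56) = -0.2412
b = θ − logit/(a) = -1.0 − (-0.2412)/0.9900 = -0.7564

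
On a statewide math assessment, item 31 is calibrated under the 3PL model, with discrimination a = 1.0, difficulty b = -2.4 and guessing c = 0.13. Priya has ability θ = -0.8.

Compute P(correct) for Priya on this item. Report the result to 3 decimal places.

P(θ) = c + (1 − c) · 1 / (1 + exp(−a(θ − b)))
Exponent: 1.0 × (-0.8 − (-2.4)) = 1.6000
1/(1 + e^{-1.6000}) = 0.8320
P = 0.13 + 0.87 × 0.8320 = 0.8539

0.854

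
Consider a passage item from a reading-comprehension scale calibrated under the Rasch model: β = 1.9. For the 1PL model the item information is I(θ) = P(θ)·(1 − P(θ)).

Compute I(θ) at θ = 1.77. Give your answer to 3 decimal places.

P = 1/(1+e^{0.1300}) = 0.4675
P(1−P) = 0.4675 × 0.5325 = 0.2489
I = P(1−P) = 0.24895

0.249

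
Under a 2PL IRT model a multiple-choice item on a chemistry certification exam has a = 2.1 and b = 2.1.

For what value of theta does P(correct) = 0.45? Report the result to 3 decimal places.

P(theta) = 1 / (1 + exp(−a(theta − b)))
logit = ln(0.4500/0.5500) = -0.2007
theta = b + logit/(a) = 2.1 + (-0.2007)/2.1000 = 2.0044

2.004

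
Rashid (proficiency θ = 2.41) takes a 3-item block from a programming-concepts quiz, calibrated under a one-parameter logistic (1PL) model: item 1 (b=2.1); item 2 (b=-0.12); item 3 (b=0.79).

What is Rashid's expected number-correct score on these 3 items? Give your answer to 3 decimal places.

2.338

P(θ) = 1 / (1 + exp(−(θ − b)))
P_1 = 1/(1+e^{-0.3100}) = 0.5769
P_2 = 1/(1+e^{-2.5300}) = 0.9262
P_3 = 1/(1+e^{-1.6200}) = 0.8348
E[score] = 0.5769 + 0.9262 + 0.8348 = 2.3379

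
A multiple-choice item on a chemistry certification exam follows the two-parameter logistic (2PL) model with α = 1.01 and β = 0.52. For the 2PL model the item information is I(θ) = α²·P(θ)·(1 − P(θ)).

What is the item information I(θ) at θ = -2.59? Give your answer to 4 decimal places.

0.0405

P = 1/(1+e^{3.1411}) = 0.0414
P(1−P) = 0.0414 × 0.9586 = 0.0397
I = α² × P(1−P) = 1.01² × 0.0397 = 0.04052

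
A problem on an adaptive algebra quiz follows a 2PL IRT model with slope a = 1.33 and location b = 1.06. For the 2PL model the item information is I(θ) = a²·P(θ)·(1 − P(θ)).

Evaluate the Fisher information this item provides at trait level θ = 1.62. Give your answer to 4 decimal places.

0.3862

P = 1/(1+e^{-0.7448}) = 0.6780
P(1−P) = 0.6780 × 0.3220 = 0.2183
I = a² × P(1−P) = 1.33² × 0.2183 = 0.38615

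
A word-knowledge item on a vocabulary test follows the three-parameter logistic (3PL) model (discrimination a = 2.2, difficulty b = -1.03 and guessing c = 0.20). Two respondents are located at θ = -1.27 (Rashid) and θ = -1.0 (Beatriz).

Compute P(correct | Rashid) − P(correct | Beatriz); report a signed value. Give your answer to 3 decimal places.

-0.116

P(θ) = c + (1 − c) · 1 / (1 + exp(−a(θ − b)))
P(Rashid) = 0.4968  [exponent -0.5280]
P(Beatriz) = 0.6132  [exponent 0.0660]
Difference = 0.4968 − 0.6132 = -0.1164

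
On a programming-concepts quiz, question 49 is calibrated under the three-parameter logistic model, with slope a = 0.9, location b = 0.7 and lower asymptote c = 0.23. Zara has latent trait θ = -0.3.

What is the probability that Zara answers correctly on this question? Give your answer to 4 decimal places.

0.4526

P(θ) = c + (1 − c) · 1 / (1 + exp(−a(θ − b)))
Exponent: 0.9 × (-0.3 − 0.7) = -0.9000
1/(1 + e^{0.9000}) = 0.2891
P = 0.23 + 0.77 × 0.2891 = 0.4526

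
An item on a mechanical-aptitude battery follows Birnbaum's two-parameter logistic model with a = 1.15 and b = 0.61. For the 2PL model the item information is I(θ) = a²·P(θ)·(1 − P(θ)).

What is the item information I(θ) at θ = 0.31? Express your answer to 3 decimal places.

P = 1/(1+e^{0.3450}) = 0.4146
P(1−P) = 0.4146 × 0.5854 = 0.2427
I = a² × P(1−P) = 1.15² × 0.2427 = 0.32098

0.321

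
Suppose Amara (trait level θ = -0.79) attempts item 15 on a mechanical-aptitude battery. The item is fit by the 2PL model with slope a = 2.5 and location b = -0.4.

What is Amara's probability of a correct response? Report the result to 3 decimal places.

P(θ) = 1 / (1 + exp(−a(θ − b)))
Exponent: 2.5 × (-0.79 − (-0.4)) = -0.9750
1/(1 + e^{0.9750}) = 0.2739

0.274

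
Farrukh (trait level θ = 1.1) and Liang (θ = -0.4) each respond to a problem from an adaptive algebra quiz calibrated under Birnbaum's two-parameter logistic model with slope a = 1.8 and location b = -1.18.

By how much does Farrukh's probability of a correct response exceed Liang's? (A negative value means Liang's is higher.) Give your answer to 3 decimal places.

P(θ) = 1 / (1 + exp(−a(θ − b)))
P(Farrukh) = 0.9838  [exponent 4.1040]
P(Liang) = 0.8028  [exponent 1.4040]
Difference = 0.9838 − 0.8028 = 0.1809

0.181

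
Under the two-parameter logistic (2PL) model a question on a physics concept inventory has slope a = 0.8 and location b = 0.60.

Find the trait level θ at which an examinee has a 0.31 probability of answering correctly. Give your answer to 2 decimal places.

P(θ) = 1 / (1 + exp(−a(θ − b)))
logit = ln(0.3100/0.6900) = -0.8001
θ = b + logit/(a) = 0.60 + (-0.8001)/0.8000 = -0.4001

-0.40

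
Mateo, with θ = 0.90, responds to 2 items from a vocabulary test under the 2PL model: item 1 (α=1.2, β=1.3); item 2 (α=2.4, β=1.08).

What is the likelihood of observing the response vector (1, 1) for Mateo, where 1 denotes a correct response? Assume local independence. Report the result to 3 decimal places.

0.150

P(θ) = 1 / (1 + exp(−α(θ − β)))
P_1 = 1/(1+e^{0.4800}) = 0.3823
P_2 = 1/(1+e^{0.4320}) = 0.3936
L = P_1 × P_2 = 0.3823 × 0.3936 = 0.15047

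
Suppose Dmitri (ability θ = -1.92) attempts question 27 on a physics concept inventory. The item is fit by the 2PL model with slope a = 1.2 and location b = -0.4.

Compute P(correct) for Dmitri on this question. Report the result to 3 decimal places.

0.139

P(θ) = 1 / (1 + exp(−a(θ − b)))
Exponent: 1.2 × (-1.92 − (-0.4)) = -1.8240
1/(1 + e^{1.8240}) = 0.1390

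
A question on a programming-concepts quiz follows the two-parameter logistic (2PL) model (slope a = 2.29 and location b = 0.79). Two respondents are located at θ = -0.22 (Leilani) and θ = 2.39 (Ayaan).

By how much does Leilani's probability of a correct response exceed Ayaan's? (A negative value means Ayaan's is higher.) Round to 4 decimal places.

-0.8850

P(θ) = 1 / (1 + exp(−a(θ − b)))
P(Leilani) = 0.0901  [exponent -2.3129]
P(Ayaan) = 0.9750  [exponent 3.6640]
Difference = 0.0901 − 0.9750 = -0.8850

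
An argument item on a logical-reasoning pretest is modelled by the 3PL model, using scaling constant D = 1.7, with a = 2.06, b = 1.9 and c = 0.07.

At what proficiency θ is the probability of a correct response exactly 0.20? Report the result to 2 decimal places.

1.38

P(θ) = c + (1 − c) · 1 / (1 + exp(−D·a(θ − b)))
Remove guessing floor: (0.20 − 0.07)/(1 − 0.07) = 0.1398
logit = ln(0.1398/0.8602) = -1.8171
θ = b + logit/(1.7·a) = 1.9 + (-1.8171)/3.5020 = 1.3811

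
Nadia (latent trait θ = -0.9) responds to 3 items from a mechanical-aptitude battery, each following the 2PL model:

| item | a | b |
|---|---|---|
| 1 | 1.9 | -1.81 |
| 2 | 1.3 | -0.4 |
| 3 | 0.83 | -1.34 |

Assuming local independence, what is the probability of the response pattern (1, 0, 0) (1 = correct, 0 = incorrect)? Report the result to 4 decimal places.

P(θ) = 1 / (1 + exp(−a(θ − b)))
P_1 = 1/(1+e^{-1.7290}) = 0.8493
P_2 = 1/(1+e^{0.6500}) = 0.3430
P_3 = 1/(1+e^{-0.3652}) = 0.5903
L = P_1 × (1−P_2) × (1−P_3) = 0.8493 × 0.6570 × 0.4097 = 0.22861

0.2286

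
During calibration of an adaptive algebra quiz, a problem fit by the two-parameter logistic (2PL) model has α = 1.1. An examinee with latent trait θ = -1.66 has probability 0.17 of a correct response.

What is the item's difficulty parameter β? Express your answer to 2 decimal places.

P(θ) = 1 / (1 + exp(−α(θ − β)))
logit(0.17) = ln(0.17/0.83) = -1.5856
β = θ − logit/(α) = -1.66 − (-1.5856)/1.1000 = -0.2185

-0.22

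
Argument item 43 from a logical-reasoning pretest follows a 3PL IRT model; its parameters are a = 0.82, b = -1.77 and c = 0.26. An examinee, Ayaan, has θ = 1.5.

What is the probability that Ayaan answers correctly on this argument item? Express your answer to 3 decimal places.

0.953

P(θ) = c + (1 − c) · 1 / (1 + exp(−a(θ − b)))
Exponent: 0.82 × (1.5 − (-1.77)) = 2.6814
1/(1 + e^{-2.6814}) = 0.9359
P = 0.26 + 0.74 × 0.9359 = 0.9526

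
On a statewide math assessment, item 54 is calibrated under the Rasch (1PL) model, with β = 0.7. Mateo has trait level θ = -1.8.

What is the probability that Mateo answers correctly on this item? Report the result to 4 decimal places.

P(θ) = 1 / (1 + exp(−(θ − β)))
Exponent: (-1.8 − 0.7) = -2.5000
1/(1 + e^{2.5000}) = 0.0759
P = 0.0759

0.0759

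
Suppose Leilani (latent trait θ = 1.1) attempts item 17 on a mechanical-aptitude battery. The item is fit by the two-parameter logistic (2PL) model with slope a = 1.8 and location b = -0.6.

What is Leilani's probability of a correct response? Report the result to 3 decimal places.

P(θ) = 1 / (1 + exp(−a(θ − b)))
Exponent: 1.8 × (1.1 − (-0.6)) = 3.0600
1/(1 + e^{-3.0600}) = 0.9552

0.955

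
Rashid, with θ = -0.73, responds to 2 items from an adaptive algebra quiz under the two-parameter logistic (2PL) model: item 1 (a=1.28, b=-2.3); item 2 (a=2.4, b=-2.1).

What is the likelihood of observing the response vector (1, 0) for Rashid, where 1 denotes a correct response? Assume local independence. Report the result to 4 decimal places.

P(θ) = 1 / (1 + exp(−a(θ − b)))
P_1 = 1/(1+e^{-2.0096}) = 0.8818
P_2 = 1/(1+e^{-3.2880}) = 0.9640
L = P_1 × (1−P_2) = 0.8818 × 0.0360 = 0.03173

0.0317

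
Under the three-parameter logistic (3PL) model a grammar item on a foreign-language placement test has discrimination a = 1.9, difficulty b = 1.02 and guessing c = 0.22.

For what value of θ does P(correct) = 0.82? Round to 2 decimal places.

1.65

P(θ) = c + (1 − c) · 1 / (1 + exp(−a(θ − b)))
Remove guessing floor: (0.82 − 0.22)/(1 − 0.22) = 0.7692
logit = ln(0.7692/0.2308) = 1.2040
θ = b + logit/(a) = 1.02 + 1.2040/1.9000 = 1.6537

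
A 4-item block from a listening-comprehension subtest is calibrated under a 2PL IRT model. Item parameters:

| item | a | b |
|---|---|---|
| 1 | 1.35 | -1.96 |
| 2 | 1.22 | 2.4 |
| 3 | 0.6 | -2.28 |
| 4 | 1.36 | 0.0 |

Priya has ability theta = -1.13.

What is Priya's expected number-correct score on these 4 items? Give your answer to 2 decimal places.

P(theta) = 1 / (1 + exp(−a(theta − b)))
P_1 = 1/(1+e^{-1.1205}) = 0.7541
P_2 = 1/(1+e^{4.3066}) = 0.0133
P_3 = 1/(1+e^{-0.6900}) = 0.6660
P_4 = 1/(1+e^{1.5368}) = 0.1770
E[score] = 0.7541 + 0.0133 + 0.6660 + 0.1770 = 1.6103

1.61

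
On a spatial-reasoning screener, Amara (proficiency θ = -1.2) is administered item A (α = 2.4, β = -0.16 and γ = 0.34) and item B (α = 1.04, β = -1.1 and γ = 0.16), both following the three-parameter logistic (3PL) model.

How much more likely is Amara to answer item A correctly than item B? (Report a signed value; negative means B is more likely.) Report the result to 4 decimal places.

P(θ) = γ + (1 − γ) · 1 / (1 + exp(−α(θ − β)))
P_A = 0.3903
P_B = 0.5582
P_A − P_B = -0.1679

-0.1679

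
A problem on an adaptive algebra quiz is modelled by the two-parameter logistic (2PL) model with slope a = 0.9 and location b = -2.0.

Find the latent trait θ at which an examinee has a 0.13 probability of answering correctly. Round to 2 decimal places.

-4.11

P(θ) = 1 / (1 + exp(−a(θ − b)))
logit = ln(0.1300/0.8700) = -1.9010
θ = b + logit/(a) = -2.0 + (-1.9010)/0.9000 = -4.1122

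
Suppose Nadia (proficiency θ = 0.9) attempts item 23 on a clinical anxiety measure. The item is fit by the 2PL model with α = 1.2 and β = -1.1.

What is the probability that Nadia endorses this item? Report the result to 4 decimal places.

P(θ) = 1 / (1 + exp(−α(θ − β)))
Exponent: 1.2 × (0.9 − (-1.1)) = 2.4000
1/(1 + e^{-2.4000}) = 0.9168

0.9168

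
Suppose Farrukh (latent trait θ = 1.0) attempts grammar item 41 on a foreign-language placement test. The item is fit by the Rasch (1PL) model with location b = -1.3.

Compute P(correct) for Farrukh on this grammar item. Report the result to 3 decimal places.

0.909

P(θ) = 1 / (1 + exp(−(θ − b)))
Exponent: (1.0 − (-1.3)) = 2.3000
1/(1 + e^{-2.3000}) = 0.9089
P = 0.9089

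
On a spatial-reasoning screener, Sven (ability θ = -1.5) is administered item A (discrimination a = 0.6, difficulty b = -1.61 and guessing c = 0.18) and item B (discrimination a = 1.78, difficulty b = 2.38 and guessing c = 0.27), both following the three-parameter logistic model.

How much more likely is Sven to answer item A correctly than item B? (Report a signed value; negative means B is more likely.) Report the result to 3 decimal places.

0.333

P(θ) = c + (1 − c) · 1 / (1 + exp(−a(θ − b)))
P_A = 0.6035
P_B = 0.2707
P_A − P_B = 0.3328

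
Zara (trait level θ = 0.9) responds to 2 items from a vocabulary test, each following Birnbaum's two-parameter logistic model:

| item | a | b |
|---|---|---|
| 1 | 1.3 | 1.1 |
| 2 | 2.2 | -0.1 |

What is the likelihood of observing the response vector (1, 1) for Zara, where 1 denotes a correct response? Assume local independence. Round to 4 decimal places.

0.3919

P(θ) = 1 / (1 + exp(−a(θ − b)))
P_1 = 1/(1+e^{0.2600}) = 0.4354
P_2 = 1/(1+e^{-2.2000}) = 0.9002
L = P_1 × P_2 = 0.4354 × 0.9002 = 0.39194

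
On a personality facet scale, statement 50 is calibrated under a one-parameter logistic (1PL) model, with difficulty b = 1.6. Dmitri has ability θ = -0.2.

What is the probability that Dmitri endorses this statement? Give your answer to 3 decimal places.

P(θ) = 1 / (1 + exp(−(θ − b)))
Exponent: (-0.2 − 1.6) = -1.8000
1/(1 + e^{1.8000}) = 0.1419
P = 0.1419

0.142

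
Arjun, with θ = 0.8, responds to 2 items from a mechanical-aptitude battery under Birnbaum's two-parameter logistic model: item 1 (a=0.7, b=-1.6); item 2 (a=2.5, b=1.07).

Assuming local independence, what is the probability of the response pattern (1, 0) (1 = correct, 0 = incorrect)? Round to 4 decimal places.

0.5585

P(θ) = 1 / (1 + exp(−a(θ − b)))
P_1 = 1/(1+e^{-1.6800}) = 0.8429
P_2 = 1/(1+e^{0.6750}) = 0.3374
L = P_1 × (1−P_2) = 0.8429 × 0.6626 = 0.55853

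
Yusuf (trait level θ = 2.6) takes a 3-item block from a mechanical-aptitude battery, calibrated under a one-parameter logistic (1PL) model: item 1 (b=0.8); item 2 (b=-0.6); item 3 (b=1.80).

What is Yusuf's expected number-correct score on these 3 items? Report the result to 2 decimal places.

P(θ) = 1 / (1 + exp(−(θ − b)))
P_1 = 1/(1+e^{-1.8000}) = 0.8581
P_2 = 1/(1+e^{-3.2000}) = 0.9608
P_3 = 1/(1+e^{-0.8000}) = 0.6900
E[score] = 0.8581 + 0.9608 + 0.6900 = 2.5090

2.51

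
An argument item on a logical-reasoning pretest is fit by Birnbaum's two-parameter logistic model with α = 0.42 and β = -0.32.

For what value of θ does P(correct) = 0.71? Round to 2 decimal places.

P(θ) = 1 / (1 + exp(−α(θ − β)))
logit = ln(0.7100/0.2900) = 0.8954
θ = β + logit/(α) = -0.32 + 0.8954/0.4200 = 1.8119

1.81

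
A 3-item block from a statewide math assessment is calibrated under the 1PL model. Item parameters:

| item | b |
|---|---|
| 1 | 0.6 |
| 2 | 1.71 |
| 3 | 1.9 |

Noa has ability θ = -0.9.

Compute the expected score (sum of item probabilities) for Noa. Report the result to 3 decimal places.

P(θ) = 1 / (1 + exp(−(θ − b)))
P_1 = 1/(1+e^{1.5000}) = 0.1824
P_2 = 1/(1+e^{2.6100}) = 0.0685
P_3 = 1/(1+e^{2.8000}) = 0.0573
E[score] = 0.1824 + 0.0685 + 0.0573 = 0.3082

0.308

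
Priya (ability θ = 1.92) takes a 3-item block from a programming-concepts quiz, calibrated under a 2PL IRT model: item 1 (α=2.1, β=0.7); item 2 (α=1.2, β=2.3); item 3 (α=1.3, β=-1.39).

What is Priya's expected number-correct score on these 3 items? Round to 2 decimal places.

2.30

P(θ) = 1 / (1 + exp(−α(θ − β)))
P_1 = 1/(1+e^{-2.5620}) = 0.9284
P_2 = 1/(1+e^{0.4560}) = 0.3879
P_3 = 1/(1+e^{-4.3030}) = 0.9867
E[score] = 0.9284 + 0.3879 + 0.9867 = 2.3030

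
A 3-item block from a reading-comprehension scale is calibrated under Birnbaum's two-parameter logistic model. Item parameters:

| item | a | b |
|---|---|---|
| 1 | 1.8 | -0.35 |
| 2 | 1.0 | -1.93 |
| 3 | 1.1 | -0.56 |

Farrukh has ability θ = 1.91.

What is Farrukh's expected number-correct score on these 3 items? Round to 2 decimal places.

2.90

P(θ) = 1 / (1 + exp(−a(θ − b)))
P_1 = 1/(1+e^{-4.0680}) = 0.9832
P_2 = 1/(1+e^{-3.8400}) = 0.9790
P_3 = 1/(1+e^{-2.7170}) = 0.9380
E[score] = 0.9832 + 0.9790 + 0.9380 = 2.9002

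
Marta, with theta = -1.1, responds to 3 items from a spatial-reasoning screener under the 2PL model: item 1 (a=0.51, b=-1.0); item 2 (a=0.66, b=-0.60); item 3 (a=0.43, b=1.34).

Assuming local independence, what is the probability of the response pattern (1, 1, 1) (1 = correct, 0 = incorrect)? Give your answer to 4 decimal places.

0.0529

P(theta) = 1 / (1 + exp(−a(theta − b)))
P_1 = 1/(1+e^{0.0510}) = 0.4873
P_2 = 1/(1+e^{0.3300}) = 0.4182
P_3 = 1/(1+e^{1.0492}) = 0.2594
L = P_1 × P_2 × P_3 = 0.4873 × 0.4182 × 0.2594 = 0.05286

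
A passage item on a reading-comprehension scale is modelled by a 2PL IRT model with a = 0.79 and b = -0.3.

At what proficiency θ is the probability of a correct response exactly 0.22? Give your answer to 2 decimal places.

-1.90

P(θ) = 1 / (1 + exp(−a(θ − b)))
logit = ln(0.2200/0.7800) = -1.2657
θ = b + logit/(a) = -0.3 + (-1.2657)/0.7900 = -1.9021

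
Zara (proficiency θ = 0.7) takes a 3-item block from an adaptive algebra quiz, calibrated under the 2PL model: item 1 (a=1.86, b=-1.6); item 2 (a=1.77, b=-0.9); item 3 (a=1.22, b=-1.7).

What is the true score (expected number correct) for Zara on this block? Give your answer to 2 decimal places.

P(θ) = 1 / (1 + exp(−a(θ − b)))
P_1 = 1/(1+e^{-4.2780}) = 0.9863
P_2 = 1/(1+e^{-2.8320}) = 0.9444
P_3 = 1/(1+e^{-2.9280}) = 0.9492
E[score] = 0.9863 + 0.9444 + 0.9492 = 2.8799

2.88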